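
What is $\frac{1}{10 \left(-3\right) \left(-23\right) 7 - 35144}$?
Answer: $- \frac{1}{30314} \approx -3.2988 \cdot 10^{-5}$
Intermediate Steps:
$\frac{1}{10 \left(-3\right) \left(-23\right) 7 - 35144} = \frac{1}{\left(-30\right) \left(-23\right) 7 - 35144} = \frac{1}{690 \cdot 7 - 35144} = \frac{1}{4830 - 35144} = \frac{1}{-30314} = - \frac{1}{30314}$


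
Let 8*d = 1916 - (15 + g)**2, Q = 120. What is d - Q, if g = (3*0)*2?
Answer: 731/8 ≈ 91.375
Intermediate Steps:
g = 0 (g = 0*2 = 0)
d = 1691/8 (d = (1916 - (15 + 0)**2)/8 = (1916 - 1*15**2)/8 = (1916 - 1*225)/8 = (1916 - 225)/8 = (1/8)*1691 = 1691/8 ≈ 211.38)
d - Q = 1691/8 - 1*120 = 1691/8 - 120 = 731/8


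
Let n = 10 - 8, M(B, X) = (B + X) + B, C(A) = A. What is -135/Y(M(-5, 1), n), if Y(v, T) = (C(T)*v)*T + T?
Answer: 135/34 ≈ 3.9706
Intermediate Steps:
M(B, X) = X + 2*B
n = 2
Y(v, T) = T + v*T² (Y(v, T) = (T*v)*T + T = v*T² + T = T + v*T²)
-135/Y(M(-5, 1), n) = -135*1/(2*(1 + 2*(1 + 2*(-5)))) = -135*1/(2*(1 + 2*(1 - 10))) = -135*1/(2*(1 + 2*(-9))) = -135*1/(2*(1 - 18)) = -135/(2*(-17)) = -135/(-34) = -135*(-1/34) = 135/34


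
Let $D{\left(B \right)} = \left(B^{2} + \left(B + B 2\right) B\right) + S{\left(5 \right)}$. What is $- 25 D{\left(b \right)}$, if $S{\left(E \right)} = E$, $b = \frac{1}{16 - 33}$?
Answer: $- \frac{36225}{289} \approx -125.35$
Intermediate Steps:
$b = - \frac{1}{17}$ ($b = \frac{1}{-17} = - \frac{1}{17} \approx -0.058824$)
$D{\left(B \right)} = 5 + 4 B^{2}$ ($D{\left(B \right)} = \left(B^{2} + \left(B + B 2\right) B\right) + 5 = \left(B^{2} + \left(B + 2 B\right) B\right) + 5 = \left(B^{2} + 3 B B\right) + 5 = \left(B^{2} + 3 B^{2}\right) + 5 = 4 B^{2} + 5 = 5 + 4 B^{2}$)
$- 25 D{\left(b \right)} = - 25 \left(5 + 4 \left(- \frac{1}{17}\right)^{2}\right) = - 25 \left(5 + 4 \cdot \frac{1}{289}\right) = - 25 \left(5 + \frac{4}{289}\right) = \left(-25\right) \frac{1449}{289} = - \frac{36225}{289}$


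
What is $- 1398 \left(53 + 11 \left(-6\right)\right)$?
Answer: $18174$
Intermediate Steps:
$- 1398 \left(53 + 11 \left(-6\right)\right) = - 1398 \left(53 - 66\right) = \left(-1398\right) \left(-13\right) = 18174$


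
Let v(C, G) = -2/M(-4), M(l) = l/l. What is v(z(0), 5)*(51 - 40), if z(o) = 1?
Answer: -22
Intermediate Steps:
M(l) = 1
v(C, G) = -2 (v(C, G) = -2/1 = -2*1 = -2)
v(z(0), 5)*(51 - 40) = -2*(51 - 40) = -2*11 = -22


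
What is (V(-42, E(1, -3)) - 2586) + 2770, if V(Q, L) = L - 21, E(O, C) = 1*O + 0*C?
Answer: 164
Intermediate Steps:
E(O, C) = O (E(O, C) = O + 0 = O)
V(Q, L) = -21 + L
(V(-42, E(1, -3)) - 2586) + 2770 = ((-21 + 1) - 2586) + 2770 = (-20 - 2586) + 2770 = -2606 + 2770 = 164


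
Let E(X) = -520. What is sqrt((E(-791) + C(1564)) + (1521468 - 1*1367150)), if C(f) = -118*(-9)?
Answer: 2*sqrt(38715) ≈ 393.52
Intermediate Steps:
C(f) = 1062
sqrt((E(-791) + C(1564)) + (1521468 - 1*1367150)) = sqrt((-520 + 1062) + (1521468 - 1*1367150)) = sqrt(542 + (1521468 - 1367150)) = sqrt(542 + 154318) = sqrt(154860) = 2*sqrt(38715)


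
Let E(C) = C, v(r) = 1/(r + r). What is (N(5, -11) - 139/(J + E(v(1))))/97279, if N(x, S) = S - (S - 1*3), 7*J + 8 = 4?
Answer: 1949/97279 ≈ 0.020035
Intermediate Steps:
J = -4/7 (J = -8/7 + (⅐)*4 = -8/7 + 4/7 = -4/7 ≈ -0.57143)
N(x, S) = 3 (N(x, S) = S - (S - 3) = S - (-3 + S) = S + (3 - S) = 3)
v(r) = 1/(2*r)
(N(5, -11) - 139/(J + E(v(1))))/97279 = (3 - 139/(-4/7 + (½)/1))/97279 = (3 - 139/(-4/7 + (½)*1))*(1/97279) = (3 - 139/(-4/7 + ½))*(1/97279) = (3 - 139/(-1/14))*(1/97279) = (3 - 14*(-139))*(1/97279) = (3 + 1946)*(1/97279) = 1949*(1/97279) = 1949/97279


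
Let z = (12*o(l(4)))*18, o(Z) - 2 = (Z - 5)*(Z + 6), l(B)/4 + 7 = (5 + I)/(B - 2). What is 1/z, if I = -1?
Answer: 1/76032 ≈ 1.3152e-5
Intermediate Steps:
l(B) = -28 + 16/(-2 + B) (l(B) = -28 + 4*((5 - 1)/(B - 2)) = -28 + 4*(4/(-2 + B)) = -28 + 16/(-2 + B))
o(Z) = 2 + (-5 + Z)*(6 + Z) (o(Z) = 2 + (Z - 5)*(Z + 6) = 2 + (-5 + Z)*(6 + Z))
z = 76032 (z = (12*(-28 + 4*(18 - 7*4)/(-2 + 4) + (4*(18 - 7*4)/(-2 + 4))²))*18 = (12*(-28 + 4*(18 - 28)/2 + (4*(18 - 28)/2)²))*18 = (12*(-28 + 4*(½)*(-10) + (4*(½)*(-10))²))*18 = (12*(-28 - 20 + (-20)²))*18 = (12*(-28 - 20 + 400))*18 = (12*352)*18 = 4224*18 = 76032)
1/z = 1/76032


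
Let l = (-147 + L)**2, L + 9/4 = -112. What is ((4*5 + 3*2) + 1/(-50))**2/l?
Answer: 6749604/682515625 ≈ 0.0098893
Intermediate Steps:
L = -457/4 (L = -9/4 - 112 = -457/4 ≈ -114.25)
l = 1092025/16 (l = (-147 - 457/4)**2 = (-1045/4)**2 = 1092025/16 ≈ 68252.)
((4*5 + 3*2) + 1/(-50))**2/l = ((4*5 + 3*2) + 1/(-50))**2/(1092025/16) = ((20 + 6) - 1/50)**2*(16/1092025) = (26 - 1/50)**2*(16/1092025) = (1299/50)**2*(16/1092025) = (1687401/2500)*(16/1092025) = 6749604/682515625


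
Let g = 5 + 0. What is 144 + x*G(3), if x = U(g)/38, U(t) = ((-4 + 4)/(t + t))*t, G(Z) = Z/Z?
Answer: 144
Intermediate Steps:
g = 5
G(Z) = 1
U(t) = 0 (U(t) = (0/((2*t)))*t = (0*(1/(2*t)))*t = 0*t = 0)
x = 0 (x = 0/38 = 0*(1/38) = 0)
144 + x*G(3) = 144 + 0*1 = 144 + 0 = 144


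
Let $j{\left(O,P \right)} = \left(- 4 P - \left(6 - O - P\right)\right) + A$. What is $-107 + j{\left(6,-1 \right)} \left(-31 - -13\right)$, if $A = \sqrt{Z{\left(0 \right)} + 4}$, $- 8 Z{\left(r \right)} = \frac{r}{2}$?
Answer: $-197$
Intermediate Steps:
$Z{\left(r \right)} = - \frac{r}{16}$ ($Z{\left(r \right)} = - \frac{r \frac{1}{2}}{8} = - \frac{\frac{1}{2} r}{8} = - \frac{r}{16}$)
$A = 2$ ($A = \sqrt{\left(- \frac{1}{16}\right) 0 + 4} = \sqrt{0 + 4} = \sqrt{4} = 2$)
$j{\left(O,P \right)} = -4 + O - 3 P$ ($j{\left(O,P \right)} = \left(- 4 P - \left(6 - O - P\right)\right) + 2 = \left(- 4 P + \left(-6 + O + P\right)\right) + 2 = \left(-6 + O - 3 P\right) + 2 = -4 + O - 3 P$)
$-107 + j{\left(6,-1 \right)} \left(-31 - -13\right) = -107 + \left(-4 + 6 - -3\right) \left(-31 - -13\right) = -107 + \left(-4 + 6 + 3\right) \left(-31 + 13\right) = -107 + 5 \left(-18\right) = -107 - 90 = -197$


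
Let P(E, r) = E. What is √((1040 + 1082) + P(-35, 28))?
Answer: √2087 ≈ 45.684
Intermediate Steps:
√((1040 + 1082) + P(-35, 28)) = √((1040 + 1082) - 35) = √(2122 - 35) = √2087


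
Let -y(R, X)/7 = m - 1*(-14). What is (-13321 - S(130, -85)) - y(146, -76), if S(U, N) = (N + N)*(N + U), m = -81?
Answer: -6140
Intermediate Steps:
S(U, N) = 2*N*(N + U) (S(U, N) = (2*N)*(N + U) = 2*N*(N + U))
y(R, X) = 469 (y(R, X) = -7*(-81 - 1*(-14)) = -7*(-81 + 14) = -7*(-67) = 469)
(-13321 - S(130, -85)) - y(146, -76) = (-13321 - 2*(-85)*(-85 + 130)) - 1*469 = (-13321 - 2*(-85)*45) - 469 = (-13321 - 1*(-7650)) - 469 = (-13321 + 7650) - 469 = -5671 - 469 = -6140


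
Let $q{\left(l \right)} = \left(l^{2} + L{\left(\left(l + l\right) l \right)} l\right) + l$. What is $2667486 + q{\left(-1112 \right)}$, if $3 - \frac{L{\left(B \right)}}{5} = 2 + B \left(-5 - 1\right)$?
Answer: $-82498318322$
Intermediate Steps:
$L{\left(B \right)} = 5 + 30 B$ ($L{\left(B \right)} = 15 - 5 \left(2 + B \left(-5 - 1\right)\right) = 15 - 5 \left(2 + B \left(-6\right)\right) = 15 - 5 \left(2 - 6 B\right) = 15 + \left(-10 + 30 B\right) = 5 + 30 B$)
$q{\left(l \right)} = l + l^{2} + l \left(5 + 60 l^{2}\right)$ ($q{\left(l \right)} = \left(l^{2} + \left(5 + 30 \left(l + l\right) l\right) l\right) + l = \left(l^{2} + \left(5 + 30 \cdot 2 l l\right) l\right) + l = \left(l^{2} + \left(5 + 30 \cdot 2 l^{2}\right) l\right) + l = \left(l^{2} + \left(5 + 60 l^{2}\right) l\right) + l = \left(l^{2} + l \left(5 + 60 l^{2}\right)\right) + l = l + l^{2} + l \left(5 + 60 l^{2}\right)$)
$2667486 + q{\left(-1112 \right)} = 2667486 - 1112 \left(6 - 1112 + 60 \left(-1112\right)^{2}\right) = 2667486 - 1112 \left(6 - 1112 + 60 \cdot 1236544\right) = 2667486 - 1112 \left(6 - 1112 + 74192640\right) = 2667486 - 82500985808 = -82498318322$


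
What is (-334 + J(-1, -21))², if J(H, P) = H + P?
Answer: 126736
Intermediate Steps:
(-334 + J(-1, -21))² = (-334 + (-1 - 21))² = (-334 - 22)² = (-356)² = 126736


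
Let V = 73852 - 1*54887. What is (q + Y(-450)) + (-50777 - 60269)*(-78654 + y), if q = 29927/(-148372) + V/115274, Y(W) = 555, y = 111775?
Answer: -31452821708998507613/8551716964 ≈ -3.6780e+9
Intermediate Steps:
V = 18965 (V = 73852 - 54887 = 18965)
q = -317965009/8551716964 (q = 29927/(-148372) + 18965/115274 = 29927*(-1/148372) + 18965*(1/115274) = -29927/148372 + 18965/115274 = -317965009/8551716964 ≈ -0.037181)
(q + Y(-450)) + (-50777 - 60269)*(-78654 + y) = (-317965009/8551716964 + 555) + (-50777 - 60269)*(-78654 + 111775) = 4745884950011/8551716964 - 111046*33121 = 4745884950011/8551716964 - 3677954566 = -31452821708998507613/8551716964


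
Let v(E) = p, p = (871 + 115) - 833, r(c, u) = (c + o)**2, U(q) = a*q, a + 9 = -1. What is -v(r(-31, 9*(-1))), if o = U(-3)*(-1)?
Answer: -153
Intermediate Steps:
a = -10 (a = -9 - 1 = -10)
U(q) = -10*q
o = -30 (o = -10*(-3)*(-1) = 30*(-1) = -30)
r(c, u) = (-30 + c)**2 (r(c, u) = (c - 30)**2 = (-30 + c)**2)
p = 153 (p = 986 - 833 = 153)
v(E) = 153
-v(r(-31, 9*(-1))) = -1*153 = -153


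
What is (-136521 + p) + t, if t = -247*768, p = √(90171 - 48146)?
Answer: -326012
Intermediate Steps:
p = 205 (p = √42025 = 205)
t = -189696
(-136521 + p) + t = (-136521 + 205) - 189696 = -136316 - 189696 = -326012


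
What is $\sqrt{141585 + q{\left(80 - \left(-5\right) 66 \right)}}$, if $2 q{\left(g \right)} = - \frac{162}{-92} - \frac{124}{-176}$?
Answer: $\frac{\sqrt{145004690710}}{1012} \approx 376.28$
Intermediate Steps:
$q{\left(g \right)} = \frac{2495}{2024}$ ($q{\left(g \right)} = \frac{- \frac{162}{-92} - \frac{124}{-176}}{2} = \frac{\left(-162\right) \left(- \frac{1}{92}\right) - - \frac{31}{44}}{2} = \frac{\frac{81}{46} + \frac{31}{44}}{2} = \frac{1}{2} \cdot \frac{2495}{1012} = \frac{2495}{2024}$)
$\sqrt{141585 + q{\left(80 - \left(-5\right) 66 \right)}} = \sqrt{141585 + \frac{2495}{2024}} = \sqrt{\frac{286570535}{2024}} = \frac{\sqrt{145004690710}}{1012}$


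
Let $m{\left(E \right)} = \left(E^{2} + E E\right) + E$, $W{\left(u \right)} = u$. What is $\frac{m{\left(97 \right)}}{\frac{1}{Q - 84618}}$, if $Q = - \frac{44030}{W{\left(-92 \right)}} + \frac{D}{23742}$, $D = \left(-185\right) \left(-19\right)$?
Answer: $- \frac{144843478395395}{91011} \approx -1.5915 \cdot 10^{9}$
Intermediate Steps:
$D = 3515$
$m{\left(E \right)} = E + 2 E^{2}$ ($m{\left(E \right)} = \left(E^{2} + E^{2}\right) + E = 2 E^{2} + E = E + 2 E^{2}$)
$Q = \frac{130710455}{273033}$ ($Q = - \frac{44030}{-92} + \frac{3515}{23742} = \left(-44030\right) \left(- \frac{1}{92}\right) + 3515 \cdot \frac{1}{23742} = \frac{22015}{46} + \frac{3515}{23742} = \frac{130710455}{273033} \approx 478.73$)
$\frac{m{\left(97 \right)}}{\frac{1}{Q - 84618}} = \frac{97 \left(1 + 2 \cdot 97\right)}{\frac{1}{\frac{130710455}{273033} - 84618}} = \frac{97 \left(1 + 194\right)}{\frac{1}{- \frac{22972795939}{273033}}} = \frac{97 \cdot 195}{- \frac{273033}{22972795939}} = 18915 \left(- \frac{22972795939}{273033}\right) = - \frac{144843478395395}{91011}$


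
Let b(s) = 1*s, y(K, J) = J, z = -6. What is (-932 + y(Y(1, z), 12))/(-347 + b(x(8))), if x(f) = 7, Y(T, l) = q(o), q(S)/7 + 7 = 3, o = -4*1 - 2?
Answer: 46/17 ≈ 2.7059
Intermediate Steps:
o = -6 (o = -4 - 2 = -6)
q(S) = -28 (q(S) = -49 + 7*3 = -49 + 21 = -28)
Y(T, l) = -28
b(s) = s
(-932 + y(Y(1, z), 12))/(-347 + b(x(8))) = (-932 + 12)/(-347 + 7) = -920/(-340) = -920*(-1/340) = 46/17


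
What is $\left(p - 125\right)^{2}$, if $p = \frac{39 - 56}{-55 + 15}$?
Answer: $\frac{24830289}{1600} \approx 15519.0$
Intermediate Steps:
$p = \frac{17}{40}$ ($p = - \frac{17}{-40} = \left(-17\right) \left(- \frac{1}{40}\right) = \frac{17}{40} \approx 0.425$)
$\left(p - 125\right)^{2} = \left(\frac{17}{40} - 125\right)^{2} = \left(- \frac{4983}{40}\right)^{2} = \frac{24830289}{1600}$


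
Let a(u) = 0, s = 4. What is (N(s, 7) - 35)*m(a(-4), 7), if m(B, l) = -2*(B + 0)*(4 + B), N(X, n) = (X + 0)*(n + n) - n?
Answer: 0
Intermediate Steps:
N(X, n) = -n + 2*X*n (N(X, n) = X*(2*n) - n = 2*X*n - n = -n + 2*X*n)
m(B, l) = -2*B*(4 + B)
(N(s, 7) - 35)*m(a(-4), 7) = (7*(-1 + 2*4) - 35)*(-2*0*(4 + 0)) = (7*(-1 + 8) - 35)*(-2*0*4) = (7*7 - 35)*0 = (49 - 35)*0 = 14*0 = 0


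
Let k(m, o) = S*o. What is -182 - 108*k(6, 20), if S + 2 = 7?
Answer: -10982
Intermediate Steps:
S = 5 (S = -2 + 7 = 5)
k(m, o) = 5*o
-182 - 108*k(6, 20) = -182 - 540*20 = -182 - 108*100 = -182 - 10800 = -10982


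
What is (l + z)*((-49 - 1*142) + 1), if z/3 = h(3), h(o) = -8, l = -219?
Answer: 46170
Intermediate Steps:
z = -24 (z = 3*(-8) = -24)
(l + z)*((-49 - 1*142) + 1) = (-219 - 24)*((-49 - 1*142) + 1) = -243*((-49 - 142) + 1) = -243*(-191 + 1) = -243*(-190) = 46170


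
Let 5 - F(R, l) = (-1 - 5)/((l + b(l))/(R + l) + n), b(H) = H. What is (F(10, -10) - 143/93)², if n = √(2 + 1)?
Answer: 103684/8649 ≈ 11.988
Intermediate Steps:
n = √3 ≈ 1.7320
F(R, l) = 5 + 6/(√3 + 2*l/(R + l)) (F(R, l) = 5 - (-1 - 5)/((l + l)/(R + l) + √3) = 5 - (-6)/((2*l)/(R + l) + √3) = 5 - (-6)/(2*l/(R + l) + √3) = 5 - (-6)/(√3 + 2*l/(R + l)) = 5 + 6/(√3 + 2*l/(R + l)))
(F(10, -10) - 143/93)² = ((6*10 + 16*(-10) + 5*10*√3 + 5*(-10)*√3)/(2*(-10) + 10*√3 - 10*√3) - 143/93)² = ((60 - 160 + 50*√3 - 50*√3)/(-20 + 10*√3 - 10*√3) - 143*1/93)² = (-100/(-20) - 143/93)² = (-1/20*(-100) - 143/93)² = (5 - 143/93)² = (322/93)² = 103684/8649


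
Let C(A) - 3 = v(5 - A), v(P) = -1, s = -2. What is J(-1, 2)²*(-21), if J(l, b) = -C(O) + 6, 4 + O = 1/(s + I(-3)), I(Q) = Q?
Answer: -336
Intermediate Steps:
O = -21/5 (O = -4 + 1/(-2 - 3) = -4 + 1/(-5) = -4 - ⅕ = -21/5 ≈ -4.2000)
C(A) = 2 (C(A) = 3 - 1 = 2)
J(l, b) = 4 (J(l, b) = -1*2 + 6 = -2 + 6 = 4)
J(-1, 2)²*(-21) = 4²*(-21) = 16*(-21) = -336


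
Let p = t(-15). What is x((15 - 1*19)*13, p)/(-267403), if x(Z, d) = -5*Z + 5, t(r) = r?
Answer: -265/267403 ≈ -0.00099101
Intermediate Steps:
p = -15
x(Z, d) = 5 - 5*Z
x((15 - 1*19)*13, p)/(-267403) = (5 - 5*(15 - 1*19)*13)/(-267403) = (5 - 5*(15 - 19)*13)*(-1/267403) = (5 - (-20)*13)*(-1/267403) = (5 - 5*(-52))*(-1/267403) = (5 + 260)*(-1/267403) = 265*(-1/267403) = -265/267403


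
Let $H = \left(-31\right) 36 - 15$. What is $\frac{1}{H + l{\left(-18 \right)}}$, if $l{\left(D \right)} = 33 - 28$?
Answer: $- \frac{1}{1126} \approx -0.0008881$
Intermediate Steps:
$l{\left(D \right)} = 5$ ($l{\left(D \right)} = 33 - 28 = 5$)
$H = -1131$ ($H = -1116 - 15 = -1131$)
$\frac{1}{H + l{\left(-18 \right)}} = \frac{1}{-1131 + 5} = \frac{1}{-1126} = - \frac{1}{1126}$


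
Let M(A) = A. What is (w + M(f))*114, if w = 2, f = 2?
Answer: 456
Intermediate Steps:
(w + M(f))*114 = (2 + 2)*114 = 4*114 = 456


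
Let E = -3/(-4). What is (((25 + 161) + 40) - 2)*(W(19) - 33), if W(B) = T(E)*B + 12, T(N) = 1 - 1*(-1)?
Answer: 3808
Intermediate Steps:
E = 3/4 (E = -3*(-1/4) = 3/4 ≈ 0.75000)
T(N) = 2 (T(N) = 1 + 1 = 2)
W(B) = 12 + 2*B (W(B) = 2*B + 12 = 12 + 2*B)
(((25 + 161) + 40) - 2)*(W(19) - 33) = (((25 + 161) + 40) - 2)*((12 + 2*19) - 33) = ((186 + 40) - 2)*((12 + 38) - 33) = (226 - 2)*(50 - 33) = 224*17 = 3808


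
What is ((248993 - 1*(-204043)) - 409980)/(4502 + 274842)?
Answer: 207/1343 ≈ 0.15413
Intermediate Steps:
((248993 - 1*(-204043)) - 409980)/(4502 + 274842) = ((248993 + 204043) - 409980)/279344 = (453036 - 409980)*(1/279344) = 43056*(1/279344) = 207/1343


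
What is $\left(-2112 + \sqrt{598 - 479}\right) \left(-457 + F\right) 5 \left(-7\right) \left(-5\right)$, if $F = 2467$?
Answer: $-742896000 + 351750 \sqrt{119} \approx -7.3906 \cdot 10^{8}$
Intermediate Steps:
$\left(-2112 + \sqrt{598 - 479}\right) \left(-457 + F\right) 5 \left(-7\right) \left(-5\right) = \left(-2112 + \sqrt{598 - 479}\right) \left(-457 + 2467\right) 5 \left(-7\right) \left(-5\right) = \left(-2112 + \sqrt{119}\right) 2010 \left(\left(-35\right) \left(-5\right)\right) = \left(-4245120 + 2010 \sqrt{119}\right) 175 = -742896000 + 351750 \sqrt{119}$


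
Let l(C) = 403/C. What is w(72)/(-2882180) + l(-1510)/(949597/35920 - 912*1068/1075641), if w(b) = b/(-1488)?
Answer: -92746933502690566013/8872349347087590082040 ≈ -0.010453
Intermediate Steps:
w(b) = -b/1488 (w(b) = b*(-1/1488) = -b/1488)
w(72)/(-2882180) + l(-1510)/(949597/35920 - 912*1068/1075641) = -1/1488*72/(-2882180) + (403/(-1510))/(949597/35920 - 912*1068/1075641) = -3/62*(-1/2882180) + (403*(-1/1510))/(949597*(1/35920) - 974016*1/1075641) = 3/178695160 - 403/(1510*(949597/35920 - 324672/358547)) = 3/178695160 - 403/(1510*328812937319/12879008240) = 3/178695160 - 403/1510*12879008240/328812937319 = 3/178695160 - 519024032072/49650753535169 = -92746933502690566013/8872349347087590082040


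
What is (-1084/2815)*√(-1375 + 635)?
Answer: -2168*I*√185/2815 ≈ -10.475*I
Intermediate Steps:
(-1084/2815)*√(-1375 + 635) = (-1084*1/2815)*√(-740) = -2168*I*√185/2815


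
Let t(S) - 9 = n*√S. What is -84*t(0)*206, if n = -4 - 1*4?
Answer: -155736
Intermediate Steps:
n = -8 (n = -4 - 4 = -8)
t(S) = 9 - 8*√S
-84*t(0)*206 = -84*(9 - 8*√0)*206 = -84*(9 - 8*0)*206 = -84*(9 + 0)*206 = -84*9*206 = -756*206 = -155736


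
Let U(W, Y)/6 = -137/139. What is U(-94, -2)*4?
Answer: -3288/139 ≈ -23.655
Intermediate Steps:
U(W, Y) = -822/139 (U(W, Y) = 6*(-137/139) = -822/139)
U(-94, -2)*4 = -822/139*4 = -3288/139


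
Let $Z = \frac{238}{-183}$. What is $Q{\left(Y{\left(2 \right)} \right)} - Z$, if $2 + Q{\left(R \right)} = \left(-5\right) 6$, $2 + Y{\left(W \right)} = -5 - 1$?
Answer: $- \frac{5618}{183} \approx -30.699$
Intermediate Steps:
$Y{\left(W \right)} = -8$ ($Y{\left(W \right)} = -2 - 6 = -8$)
$Z = - \frac{238}{183}$ ($Z = 238 \left(- \frac{1}{183}\right) = - \frac{238}{183} \approx -1.3005$)
$Q{\left(R \right)} = -32$ ($Q{\left(R \right)} = -2 - 30 = -32$)
$Q{\left(Y{\left(2 \right)} \right)} - Z = -32 - - \frac{238}{183} = -32 + \frac{238}{183} = - \frac{5618}{183}$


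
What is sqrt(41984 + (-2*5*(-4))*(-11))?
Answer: 6*sqrt(1154) ≈ 203.82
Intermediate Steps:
sqrt(41984 + (-2*5*(-4))*(-11)) = sqrt(41984 - 10*(-4)*(-11)) = sqrt(41984 + 40*(-11)) = sqrt(41984 - 440) = sqrt(41544) = 6*sqrt(1154)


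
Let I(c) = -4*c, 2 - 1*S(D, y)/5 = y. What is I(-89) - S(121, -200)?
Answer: -654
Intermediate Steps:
S(D, y) = 10 - 5*y
I(-89) - S(121, -200) = -4*(-89) - (10 - 5*(-200)) = 356 - (10 + 1000) = 356 - 1*1010 = 356 - 1010 = -654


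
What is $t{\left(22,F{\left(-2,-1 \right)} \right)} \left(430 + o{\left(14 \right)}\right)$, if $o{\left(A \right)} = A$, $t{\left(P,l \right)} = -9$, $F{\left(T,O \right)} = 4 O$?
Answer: $-3996$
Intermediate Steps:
$t{\left(22,F{\left(-2,-1 \right)} \right)} \left(430 + o{\left(14 \right)}\right) = - 9 \left(430 + 14\right) = \left(-9\right) 444 = -3996$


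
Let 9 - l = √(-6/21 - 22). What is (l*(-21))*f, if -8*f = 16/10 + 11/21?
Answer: 2007/40 - 223*I*√273/140 ≈ 50.175 - 26.318*I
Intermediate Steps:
f = -223/840 (f = -(16/10 + 11/21)/8 = -(16*(⅒) + 11*(1/21))/8 = -(8/5 + 11/21)/8 = -⅛*223/105 = -223/840 ≈ -0.26548)
l = 9 - 2*I*√273/7 (l = 9 - √(-6/21 - 22) = 9 - √(-6*1/21 - 22) = 9 - √(-2/7 - 22) = 9 - √(-156/7) = 9 - 2*I*√273/7 ≈ 9.0 - 4.7208*I)
(l*(-21))*f = ((9 - 2*I*√273/7)*(-21))*(-223/840) = (-189 + 6*I*√273)*(-223/840) = 2007/40 - 223*I*√273/140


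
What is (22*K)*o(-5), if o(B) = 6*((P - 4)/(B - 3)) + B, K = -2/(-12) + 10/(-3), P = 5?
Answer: 4807/12 ≈ 400.58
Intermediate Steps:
K = -19/6 (K = -2*(-1/12) + 10*(-⅓) = ⅙ - 10/3 = -19/6 ≈ -3.1667)
o(B) = B + 6/(-3 + B) (o(B) = 6*((5 - 4)/(B - 3)) + B = 6*(1/(-3 + B)) + B = 6/(-3 + B) + B = B + 6/(-3 + B))
(22*K)*o(-5) = (22*(-19/6))*((6 + (-5)² - 3*(-5))/(-3 - 5)) = -209*(6 + 25 + 15)/(3*(-8)) = -(-209)*46/24 = -209/3*(-23/4) = 4807/12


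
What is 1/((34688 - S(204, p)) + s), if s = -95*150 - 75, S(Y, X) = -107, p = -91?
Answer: 1/20470 ≈ 4.8852e-5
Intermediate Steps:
s = -14325 (s = -14250 - 75 = -14325)
1/((34688 - S(204, p)) + s) = 1/((34688 - 1*(-107)) - 14325) = 1/((34688 + 107) - 14325) = 1/(34795 - 14325) = 1/20470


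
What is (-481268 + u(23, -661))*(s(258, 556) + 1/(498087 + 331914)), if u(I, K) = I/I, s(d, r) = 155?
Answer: -61915074627652/830001 ≈ -7.4596e+7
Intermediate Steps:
u(I, K) = 1
(-481268 + u(23, -661))*(s(258, 556) + 1/(498087 + 331914)) = (-481268 + 1)*(155 + 1/(498087 + 331914)) = -481267*(155 + 1/830001) = -481267*128650156/830001 = -61915074627652/830001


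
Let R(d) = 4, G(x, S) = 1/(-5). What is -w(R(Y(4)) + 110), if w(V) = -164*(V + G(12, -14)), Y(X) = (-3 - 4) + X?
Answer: 93316/5 ≈ 18663.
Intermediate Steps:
Y(X) = -7 + X
G(x, S) = -1/5
w(V) = 164/5 - 164*V (w(V) = -164*(V - 1/5) = -164*(-1/5 + V) = 164/5 - 164*V)
-w(R(Y(4)) + 110) = -(164/5 - 164*(4 + 110)) = -(164/5 - 164*114) = -(164/5 - 18696) = -1*(-93316/5) = 93316/5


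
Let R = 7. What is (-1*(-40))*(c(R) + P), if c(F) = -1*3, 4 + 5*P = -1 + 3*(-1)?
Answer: -184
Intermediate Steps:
P = -8/5 (P = -⅘ + (-1 + 3*(-1))/5 = -⅘ + (-1 - 3)/5 = -⅘ + (⅕)*(-4) = -⅘ - ⅘ = -8/5 ≈ -1.6000)
c(F) = -3
(-1*(-40))*(c(R) + P) = (-1*(-40))*(-3 - 8/5) = 40*(-23/5) = -184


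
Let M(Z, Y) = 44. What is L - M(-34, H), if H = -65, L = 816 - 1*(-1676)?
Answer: 2448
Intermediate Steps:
L = 2492 (L = 816 + 1676 = 2492)
L - M(-34, H) = 2492 - 1*44 = 2492 - 44 = 2448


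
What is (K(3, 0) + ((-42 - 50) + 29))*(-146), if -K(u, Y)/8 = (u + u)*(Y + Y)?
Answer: 9198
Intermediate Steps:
K(u, Y) = -32*Y*u (K(u, Y) = -8*(u + u)*(Y + Y) = -8*2*u*2*Y = -32*Y*u)
(K(3, 0) + ((-42 - 50) + 29))*(-146) = (-32*0*3 + ((-42 - 50) + 29))*(-146) = (0 + (-92 + 29))*(-146) = (0 - 63)*(-146) = -63*(-146) = 9198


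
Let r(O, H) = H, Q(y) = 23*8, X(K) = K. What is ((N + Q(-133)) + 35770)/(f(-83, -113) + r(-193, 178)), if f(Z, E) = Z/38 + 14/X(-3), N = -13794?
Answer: 2526240/19511 ≈ 129.48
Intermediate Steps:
Q(y) = 184
f(Z, E) = -14/3 + Z/38 (f(Z, E) = Z/38 + 14/(-3) = Z*(1/38) + 14*(-⅓) = Z/38 - 14/3 = -14/3 + Z/38)
((N + Q(-133)) + 35770)/(f(-83, -113) + r(-193, 178)) = ((-13794 + 184) + 35770)/((-14/3 + (1/38)*(-83)) + 178) = (-13610 + 35770)/((-14/3 - 83/38) + 178) = 22160/(-781/114 + 178) = 22160/(19511/114) = 22160*(114/19511) = 2526240/19511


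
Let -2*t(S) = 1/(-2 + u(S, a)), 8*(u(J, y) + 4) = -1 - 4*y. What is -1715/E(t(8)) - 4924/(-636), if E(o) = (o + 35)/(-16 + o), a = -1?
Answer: 197186209/251061 ≈ 785.41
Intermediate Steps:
u(J, y) = -33/8 - y/2 (u(J, y) = -4 + (-1 - 4*y)/8 = -4 + (-⅛ - y/2) = -33/8 - y/2)
t(S) = 4/45 (t(S) = -1/(2*(-2 + (-33/8 - ½*(-1)))) = -1/(2*(-2 + (-33/8 + ½))) = -1/(2*(-2 - 29/8)) = -1/(2*(-45/8)) = -½*(-8/45) = 4/45)
E(o) = (35 + o)/(-16 + o)
-1715/E(t(8)) - 4924/(-636) = -1715*(-16 + 4/45)/(35 + 4/45) - 4924/(-636) = -1715/((1579/45)/(-716/45)) - 4924*(-1/636) = -1715/((-45/716*1579/45)) + 1231/159 = -1715/(-1579/716) + 1231/159 = -1715*(-716/1579) + 1231/159 = 1227940/1579 + 1231/159 = 197186209/251061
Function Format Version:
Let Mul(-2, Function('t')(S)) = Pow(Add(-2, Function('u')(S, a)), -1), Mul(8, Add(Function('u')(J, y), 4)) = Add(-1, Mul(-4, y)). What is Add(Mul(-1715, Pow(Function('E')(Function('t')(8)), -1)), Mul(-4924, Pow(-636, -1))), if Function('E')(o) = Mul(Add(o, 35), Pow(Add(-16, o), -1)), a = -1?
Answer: Rational(197186209, 251061) ≈ 785.41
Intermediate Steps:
Function('u')(J, y) = Add(Rational(-33, 8), Mul(Rational(-1, 2), y)) (Function('u')(J, y) = Add(-4, Mul(Rational(1, 8), Add(-1, Mul(-4, y)))) = Add(-4, Add(Rational(-1, 8), Mul(Rational(-1, 2), y))) = Add(Rational(-33, 8), Mul(Rational(-1, 2), y)))
Function('t')(S) = Rational(4, 45) (Function('t')(S) = Mul(Rational(-1, 2), Pow(Add(-2, Add(Rational(-33, 8), Mul(Rational(-1, 2), -1))), -1)) = Mul(Rational(-1, 2), Pow(Add(-2, Add(Rational(-33, 8), Rational(1, 2))), -1)) = Mul(Rational(-1, 2), Pow(Add(-2, Rational(-29, 8)), -1)) = Mul(Rational(-1, 2), Pow(Rational(-45, 8), -1)) = Mul(Rational(-1, 2), Rational(-8, 45)) = Rational(4, 45))
Function('E')(o) = Mul(Pow(Add(-16, o), -1), Add(35, o)) (Function('E')(o) = Mul(Add(35, o), Pow(Add(-16, o), -1)) = Mul(Pow(Add(-16, o), -1), Add(35, o)))
Add(Mul(-1715, Pow(Function('E')(Function('t')(8)), -1)), Mul(-4924, Pow(-636, -1))) = Add(Mul(-1715, Pow(Mul(Pow(Add(-16, Rational(4, 45)), -1), Add(35, Rational(4, 45))), -1)), Mul(-4924, Pow(-636, -1))) = Add(Mul(-1715, Pow(Mul(Pow(Rational(-716, 45), -1), Rational(1579, 45)), -1)), Mul(-4924, Rational(-1, 636))) = Add(Mul(-1715, Pow(Mul(Rational(-45, 716), Rational(1579, 45)), -1)), Rational(1231, 159)) = Add(Mul(-1715, Pow(Rational(-1579, 716), -1)), Rational(1231, 159)) = Add(Mul(-1715, Rational(-716, 1579)), Rational(1231, 159)) = Add(Rational(1227940, 1579), Rational(1231, 159)) = Rational(197186209, 251061)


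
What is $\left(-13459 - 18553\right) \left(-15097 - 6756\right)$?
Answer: $699558236$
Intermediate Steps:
$\left(-13459 - 18553\right) \left(-15097 - 6756\right) = \left(-32012\right) \left(-21853\right) = 699558236$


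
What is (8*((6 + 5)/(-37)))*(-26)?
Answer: 2288/37 ≈ 61.838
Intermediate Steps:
(8*((6 + 5)/(-37)))*(-26) = (8*(11*(-1/37)))*(-26) = (8*(-11/37))*(-26) = -88/37*(-26) = 2288/37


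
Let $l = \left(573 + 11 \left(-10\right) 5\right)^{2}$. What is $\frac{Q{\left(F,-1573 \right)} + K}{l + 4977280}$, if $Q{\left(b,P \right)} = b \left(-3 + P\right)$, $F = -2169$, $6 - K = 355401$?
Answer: $\frac{3062949}{4977809} \approx 0.61532$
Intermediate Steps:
$K = -355395$ ($K = 6 - 355401 = -355395$)
$l = 529$ ($l = \left(573 - 550\right)^{2} = 23^{2} = 529$)
$\frac{Q{\left(F,-1573 \right)} + K}{l + 4977280} = \frac{- 2169 \left(-3 - 1573\right) - 355395}{529 + 4977280} = \frac{\left(-2169\right) \left(-1576\right) - 355395}{4977809} = \left(3418344 - 355395\right) \frac{1}{4977809} = 3062949 \cdot \frac{1}{4977809} = \frac{3062949}{4977809}$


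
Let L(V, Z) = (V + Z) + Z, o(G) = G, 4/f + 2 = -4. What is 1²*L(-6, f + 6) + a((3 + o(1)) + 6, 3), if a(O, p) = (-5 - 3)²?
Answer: 206/3 ≈ 68.667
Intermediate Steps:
f = -⅔ (f = 4/(-2 - 4) = 4/(-6) = 4*(-⅙) = -⅔ ≈ -0.66667)
a(O, p) = 64 (a(O, p) = (-8)² = 64)
L(V, Z) = V + 2*Z
1²*L(-6, f + 6) + a((3 + o(1)) + 6, 3) = 1²*(-6 + 2*(-⅔ + 6)) + 64 = 1*(-6 + 2*(16/3)) + 64 = 1*(-6 + 32/3) + 64 = 1*(14/3) + 64 = 14/3 + 64 = 206/3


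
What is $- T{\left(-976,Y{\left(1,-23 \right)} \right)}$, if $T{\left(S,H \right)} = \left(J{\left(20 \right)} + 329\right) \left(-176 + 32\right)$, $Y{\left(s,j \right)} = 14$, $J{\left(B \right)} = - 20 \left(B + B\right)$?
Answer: $-67824$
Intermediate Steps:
$J{\left(B \right)} = - 40 B$ ($J{\left(B \right)} = - 20 \cdot 2 B = - 40 B$)
$T{\left(S,H \right)} = 67824$ ($T{\left(S,H \right)} = \left(\left(-40\right) 20 + 329\right) \left(-176 + 32\right) = \left(-800 + 329\right) \left(-144\right) = \left(-471\right) \left(-144\right) = 67824$)
$- T{\left(-976,Y{\left(1,-23 \right)} \right)} = \left(-1\right) 67824 = -67824$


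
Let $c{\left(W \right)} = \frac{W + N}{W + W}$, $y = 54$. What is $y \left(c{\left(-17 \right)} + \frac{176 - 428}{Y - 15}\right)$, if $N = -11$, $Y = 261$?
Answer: $- \frac{7560}{697} \approx -10.846$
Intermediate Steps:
$c{\left(W \right)} = \frac{-11 + W}{2 W}$ ($c{\left(W \right)} = \frac{W - 11}{W + W} = \frac{-11 + W}{2 W}$)
$y \left(c{\left(-17 \right)} + \frac{176 - 428}{Y - 15}\right) = 54 \left(\frac{-11 - 17}{2 \left(-17\right)} + \frac{176 - 428}{261 - 15}\right) = 54 \left(\frac{1}{2} \left(- \frac{1}{17}\right) \left(-28\right) - \frac{252}{246}\right) = 54 \left(\frac{14}{17} - \frac{42}{41}\right) = 54 \left(- \frac{140}{697}\right) = - \frac{7560}{697}$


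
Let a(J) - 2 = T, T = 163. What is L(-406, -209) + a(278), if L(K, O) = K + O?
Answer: -450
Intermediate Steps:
a(J) = 165 (a(J) = 2 + 163 = 165)
L(-406, -209) + a(278) = (-406 - 209) + 165 = -615 + 165 = -450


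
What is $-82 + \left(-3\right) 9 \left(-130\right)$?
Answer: $3428$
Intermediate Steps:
$-82 + \left(-3\right) 9 \left(-130\right) = -82 - -3510 = -82 + 3510 = 3428$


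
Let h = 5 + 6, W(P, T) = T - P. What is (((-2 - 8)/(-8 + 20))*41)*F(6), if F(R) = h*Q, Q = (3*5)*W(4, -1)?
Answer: 56375/2 ≈ 28188.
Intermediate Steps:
h = 11
Q = -75 (Q = (3*5)*(-1 - 1*4) = 15*(-1 - 4) = 15*(-5) = -75)
F(R) = -825 (F(R) = 11*(-75) = -825)
(((-2 - 8)/(-8 + 20))*41)*F(6) = (((-2 - 8)/(-8 + 20))*41)*(-825) = (-10/12*41)*(-825) = (-10*1/12*41)*(-825) = -⅚*41*(-825) = -205/6*(-825) = 56375/2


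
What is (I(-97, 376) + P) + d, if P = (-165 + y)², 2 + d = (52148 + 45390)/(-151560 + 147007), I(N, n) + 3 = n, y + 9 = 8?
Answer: 127054093/4553 ≈ 27906.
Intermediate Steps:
y = -1 (y = -9 + 8 = -1)
I(N, n) = -3 + n
d = -106644/4553 (d = -2 + (52148 + 45390)/(-151560 + 147007) = -2 + 97538/(-4553) = -2 + 97538*(-1/4553) = -2 - 97538/4553 = -106644/4553 ≈ -23.423)
P = 27556 (P = (-165 - 1)² = (-166)² = 27556)
(I(-97, 376) + P) + d = ((-3 + 376) + 27556) - 106644/4553 = (373 + 27556) - 106644/4553 = 27929 - 106644/4553 = 127054093/4553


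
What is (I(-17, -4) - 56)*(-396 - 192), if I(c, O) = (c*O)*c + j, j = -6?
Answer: 716184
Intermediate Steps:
I(c, O) = -6 + O*c**2 (I(c, O) = (c*O)*c - 6 = (O*c)*c - 6 = O*c**2 - 6 = -6 + O*c**2)
(I(-17, -4) - 56)*(-396 - 192) = ((-6 - 4*(-17)**2) - 56)*(-396 - 192) = ((-6 - 4*289) - 56)*(-588) = ((-6 - 1156) - 56)*(-588) = (-1162 - 56)*(-588) = -1218*(-588) = 716184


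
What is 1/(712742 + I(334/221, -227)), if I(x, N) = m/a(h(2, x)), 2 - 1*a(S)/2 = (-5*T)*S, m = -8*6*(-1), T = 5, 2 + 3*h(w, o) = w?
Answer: 1/712754 ≈ 1.4030e-6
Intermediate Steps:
h(w, o) = -⅔ + w/3
m = 48 (m = -48*(-1) = 48)
a(S) = 4 + 50*S (a(S) = 4 - 2*(-5*5)*S = 4 - (-50)*S = 4 + 50*S)
I(x, N) = 12 (I(x, N) = 48/(4 + 50*(-⅔ + (⅓)*2)) = 48/(4 + 50*(-⅔ + ⅔)) = 48/(4 + 50*0) = 48/(4 + 0) = 48/4 = 48*(¼) = 12)
1/(712742 + I(334/221, -227)) = 1/(712742 + 12) = 1/712754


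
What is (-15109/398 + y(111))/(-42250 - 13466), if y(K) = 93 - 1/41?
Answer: -897707/909173688 ≈ -0.00098739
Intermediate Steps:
y(K) = 3812/41 (y(K) = 93 - 1*1/41 = 93 - 1/41 = 3812/41)
(-15109/398 + y(111))/(-42250 - 13466) = (-15109/398 + 3812/41)/(-42250 - 13466) = (-15109*1/398 + 3812/41)/(-55716) = (-15109/398 + 3812/41)*(-1/55716) = (897707/16318)*(-1/55716) = -897707/909173688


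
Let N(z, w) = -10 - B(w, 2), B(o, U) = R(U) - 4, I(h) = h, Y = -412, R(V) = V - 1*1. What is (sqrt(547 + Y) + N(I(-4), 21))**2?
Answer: 184 - 42*sqrt(15) ≈ 21.335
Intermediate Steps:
R(V) = -1 + V (R(V) = V - 1 = -1 + V)
B(o, U) = -5 + U (B(o, U) = (-1 + U) - 4 = -5 + U)
N(z, w) = -7 (N(z, w) = -10 - (-5 + 2) = -10 - 1*(-3) = -10 + 3 = -7)
(sqrt(547 + Y) + N(I(-4), 21))**2 = (sqrt(547 - 412) - 7)**2 = (sqrt(135) - 7)**2 = (3*sqrt(15) - 7)**2 = (-7 + 3*sqrt(15))**2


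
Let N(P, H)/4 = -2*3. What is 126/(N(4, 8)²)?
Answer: 7/32 ≈ 0.21875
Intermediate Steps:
N(P, H) = -24 (N(P, H) = 4*(-2*3) = 4*(-6) = -24)
126/(N(4, 8)²) = 126/((-24)²) = 126/576 = 126*(1/576) = 7/32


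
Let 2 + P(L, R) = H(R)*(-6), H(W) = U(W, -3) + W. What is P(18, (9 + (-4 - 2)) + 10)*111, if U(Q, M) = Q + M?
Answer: -15540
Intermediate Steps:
U(Q, M) = M + Q
H(W) = -3 + 2*W (H(W) = (-3 + W) + W = -3 + 2*W)
P(L, R) = 16 - 12*R (P(L, R) = -2 + (-3 + 2*R)*(-6) = -2 + (18 - 12*R) = 16 - 12*R)
P(18, (9 + (-4 - 2)) + 10)*111 = (16 - 12*((9 + (-4 - 2)) + 10))*111 = (16 - 12*((9 - 6) + 10))*111 = (16 - 12*(3 + 10))*111 = (16 - 12*13)*111 = (16 - 156)*111 = -140*111 = -15540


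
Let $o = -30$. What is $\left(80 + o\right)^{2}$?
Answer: $2500$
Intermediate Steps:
$\left(80 + o\right)^{2} = \left(80 - 30\right)^{2} = 50^{2} = 2500$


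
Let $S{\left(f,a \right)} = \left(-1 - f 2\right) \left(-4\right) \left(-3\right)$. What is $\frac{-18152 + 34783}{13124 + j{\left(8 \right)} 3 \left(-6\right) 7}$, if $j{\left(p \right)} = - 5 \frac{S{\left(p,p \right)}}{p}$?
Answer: $- \frac{16631}{2941} \approx -5.6549$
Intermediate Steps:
$S{\left(f,a \right)} = -12 - 24 f$ ($S{\left(f,a \right)} = \left(-1 - 2 f\right) \left(-4\right) \left(-3\right) = \left(4 + 8 f\right) \left(-3\right) = -12 - 24 f$)
$j{\left(p \right)} = - \frac{5 \left(-12 - 24 p\right)}{p}$ ($j{\left(p \right)} = - 5 \frac{-12 - 24 p}{p} = - \frac{5 \left(-12 - 24 p\right)}{p}$)
$\frac{-18152 + 34783}{13124 + j{\left(8 \right)} 3 \left(-6\right) 7} = \frac{-18152 + 34783}{13124 + \left(120 + \frac{60}{8}\right) 3 \left(-6\right) 7} = \frac{16631}{13124 + \left(120 + 60 \cdot \frac{1}{8}\right) \left(\left(-18\right) 7\right)} = \frac{16631}{13124 + \left(120 + \frac{15}{2}\right) \left(-126\right)} = \frac{16631}{13124 + \frac{255}{2} \left(-126\right)} = \frac{16631}{13124 - 16065} = \frac{16631}{-2941} = 16631 \left(- \frac{1}{2941}\right) = - \frac{16631}{2941}$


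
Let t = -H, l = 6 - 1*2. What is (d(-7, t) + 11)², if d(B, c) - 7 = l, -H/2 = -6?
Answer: 484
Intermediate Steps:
H = 12 (H = -2*(-6) = 12)
l = 4 (l = 6 - 2 = 4)
t = -12 (t = -1*12 = -12)
d(B, c) = 11 (d(B, c) = 7 + 4 = 11)
(d(-7, t) + 11)² = (11 + 11)² = 22² = 484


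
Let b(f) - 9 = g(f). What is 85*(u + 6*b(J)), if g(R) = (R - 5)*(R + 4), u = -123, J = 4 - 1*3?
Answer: -16065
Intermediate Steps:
J = 1 (J = 4 - 3 = 1)
g(R) = (-5 + R)*(4 + R)
b(f) = -11 + f**2 - f (b(f) = 9 + (-20 + f**2 - f) = -11 + f**2 - f)
85*(u + 6*b(J)) = 85*(-123 + 6*(-11 + 1**2 - 1*1)) = 85*(-123 + 6*(-11 + 1 - 1)) = 85*(-123 + 6*(-11)) = 85*(-123 - 66) = 85*(-189) = -16065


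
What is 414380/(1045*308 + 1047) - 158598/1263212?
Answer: 236118692087/203949998642 ≈ 1.1577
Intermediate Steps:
414380/(1045*308 + 1047) - 158598/1263212 = 414380/(321860 + 1047) - 158598*1/1263212 = 414380/322907 - 79299/631606 = 236118692087/203949998642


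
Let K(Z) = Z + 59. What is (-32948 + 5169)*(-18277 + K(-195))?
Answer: 511494727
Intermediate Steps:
K(Z) = 59 + Z
(-32948 + 5169)*(-18277 + K(-195)) = (-32948 + 5169)*(-18277 + (59 - 195)) = -27779*(-18277 - 136) = -27779*(-18413) = 511494727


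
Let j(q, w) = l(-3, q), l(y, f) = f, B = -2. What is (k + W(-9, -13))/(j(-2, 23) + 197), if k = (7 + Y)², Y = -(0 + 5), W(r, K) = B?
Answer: 2/195 ≈ 0.010256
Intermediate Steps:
W(r, K) = -2
j(q, w) = q
Y = -5 (Y = -1*5 = -5)
k = 4 (k = (7 - 5)² = 2² = 4)
(k + W(-9, -13))/(j(-2, 23) + 197) = (4 - 2)/(-2 + 197) = 2/195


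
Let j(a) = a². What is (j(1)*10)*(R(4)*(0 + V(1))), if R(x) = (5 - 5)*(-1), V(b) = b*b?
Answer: 0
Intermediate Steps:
V(b) = b²
R(x) = 0 (R(x) = 0*(-1) = 0)
(j(1)*10)*(R(4)*(0 + V(1))) = (1²*10)*(0*(0 + 1²)) = (1*10)*(0*(0 + 1)) = 10*(0*1) = 10*0 = 0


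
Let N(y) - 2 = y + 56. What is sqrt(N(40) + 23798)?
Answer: 2*sqrt(5974) ≈ 154.58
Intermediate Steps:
N(y) = 58 + y (N(y) = 2 + (y + 56) = 2 + (56 + y) = 58 + y)
sqrt(N(40) + 23798) = sqrt((58 + 40) + 23798) = sqrt(98 + 23798) = sqrt(23896) = 2*sqrt(5974)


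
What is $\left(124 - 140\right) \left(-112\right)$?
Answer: $1792$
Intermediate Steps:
$\left(124 - 140\right) \left(-112\right) = \left(-16\right) \left(-112\right) = 1792$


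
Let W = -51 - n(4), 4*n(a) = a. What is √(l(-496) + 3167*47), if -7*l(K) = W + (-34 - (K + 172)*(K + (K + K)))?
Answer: 3*√1185443/7 ≈ 466.62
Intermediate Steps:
n(a) = a/4
W = -52 (W = -51 - 4/4 = -51 - 1*1 = -51 - 1 = -52)
l(K) = 86/7 + 3*K*(172 + K)/7 (l(K) = -(-52 + (-34 - (K + 172)*(K + (K + K))))/7 = -(-52 + (-34 - (172 + K)*(K + 2*K)))/7 = -(-52 + (-34 - (172 + K)*3*K))/7 = -(-52 + (-34 - 3*K*(172 + K)))/7 = -(-86 - 3*K*(172 + K))/7 = 86/7 + 3*K*(172 + K)/7)
√(l(-496) + 3167*47) = √((86/7 + (3/7)*(-496)² + (516/7)*(-496)) + 3167*47) = √((86/7 + (3/7)*246016 - 255936/7) + 148849) = √((86/7 + 738048/7 - 255936/7) + 148849) = √(482198/7 + 148849) = √(1524141/7) = 3*√1185443/7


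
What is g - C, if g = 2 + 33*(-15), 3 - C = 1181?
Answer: 685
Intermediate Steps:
C = -1178 (C = 3 - 1*1181 = 3 - 1181 = -1178)
g = -493 (g = 2 - 495 = -493)
g - C = -493 - 1*(-1178) = -493 + 1178 = 685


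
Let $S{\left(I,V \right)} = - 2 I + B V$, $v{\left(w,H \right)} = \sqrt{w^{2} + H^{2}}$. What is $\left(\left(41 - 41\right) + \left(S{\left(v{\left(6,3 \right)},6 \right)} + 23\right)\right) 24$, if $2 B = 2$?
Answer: $696 - 144 \sqrt{5} \approx 374.01$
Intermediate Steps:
$B = 1$ ($B = \frac{1}{2} \cdot 2 = 1$)
$v{\left(w,H \right)} = \sqrt{H^{2} + w^{2}}$
$S{\left(I,V \right)} = V - 2 I$ ($S{\left(I,V \right)} = - 2 I + 1 V = - 2 I + V = V - 2 I$)
$\left(\left(41 - 41\right) + \left(S{\left(v{\left(6,3 \right)},6 \right)} + 23\right)\right) 24 = \left(\left(41 - 41\right) + \left(\left(6 - 2 \sqrt{3^{2} + 6^{2}}\right) + 23\right)\right) 24 = \left(0 + \left(\left(6 - 2 \sqrt{9 + 36}\right) + 23\right)\right) 24 = \left(0 + \left(\left(6 - 2 \sqrt{45}\right) + 23\right)\right) 24 = \left(0 + \left(\left(6 - 2 \cdot 3 \sqrt{5}\right) + 23\right)\right) 24 = \left(0 + \left(\left(6 - 6 \sqrt{5}\right) + 23\right)\right) 24 = \left(0 + \left(29 - 6 \sqrt{5}\right)\right) 24 = \left(29 - 6 \sqrt{5}\right) 24 = 696 - 144 \sqrt{5}$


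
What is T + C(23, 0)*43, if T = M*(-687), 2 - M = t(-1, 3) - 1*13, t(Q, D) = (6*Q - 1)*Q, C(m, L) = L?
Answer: -5496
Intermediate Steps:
t(Q, D) = Q*(-1 + 6*Q) (t(Q, D) = (-1 + 6*Q)*Q = Q*(-1 + 6*Q))
M = 8 (M = 2 - (-(-1 + 6*(-1)) - 1*13) = 2 - (-(-1 - 6) - 13) = 2 - (-1*(-7) - 13) = 2 - (7 - 13) = 2 - 1*(-6) = 2 + 6 = 8)
T = -5496 (T = 8*(-687) = -5496)
T + C(23, 0)*43 = -5496 + 0*43 = -5496 + 0 = -5496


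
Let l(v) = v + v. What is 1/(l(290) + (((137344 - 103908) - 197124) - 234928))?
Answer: -1/398036 ≈ -2.5123e-6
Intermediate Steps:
l(v) = 2*v
1/(l(290) + (((137344 - 103908) - 197124) - 234928)) = 1/(2*290 + (((137344 - 103908) - 197124) - 234928)) = 1/(580 + ((33436 - 197124) - 234928)) = 1/(580 + (-163688 - 234928)) = 1/(580 - 398616) = 1/(-398036) = -1/398036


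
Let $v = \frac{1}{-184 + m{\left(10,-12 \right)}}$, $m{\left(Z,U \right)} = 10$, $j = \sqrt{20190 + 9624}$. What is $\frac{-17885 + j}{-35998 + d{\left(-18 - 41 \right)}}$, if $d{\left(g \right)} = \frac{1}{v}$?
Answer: $\frac{17885}{36172} - \frac{\sqrt{29814}}{36172} \approx 0.48967$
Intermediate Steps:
$j = \sqrt{29814} \approx 172.67$
$v = - \frac{1}{174}$ ($v = \frac{1}{-184 + 10} = \frac{1}{-174} = - \frac{1}{174} \approx -0.0057471$)
$d{\left(g \right)} = -174$ ($d{\left(g \right)} = \frac{1}{- \frac{1}{174}} = -174$)
$\frac{-17885 + j}{-35998 + d{\left(-18 - 41 \right)}} = \frac{-17885 + \sqrt{29814}}{-35998 - 174} = \frac{-17885 + \sqrt{29814}}{-36172} = \left(-17885 + \sqrt{29814}\right) \left(- \frac{1}{36172}\right) = \frac{17885}{36172} - \frac{\sqrt{29814}}{36172}$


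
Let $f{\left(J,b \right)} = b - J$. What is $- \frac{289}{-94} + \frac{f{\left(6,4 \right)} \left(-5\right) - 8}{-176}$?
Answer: $\frac{12669}{4136} \approx 3.0631$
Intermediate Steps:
$- \frac{289}{-94} + \frac{f{\left(6,4 \right)} \left(-5\right) - 8}{-176} = - \frac{289}{-94} + \frac{\left(4 - 6\right) \left(-5\right) - 8}{-176} = \left(-289\right) \left(- \frac{1}{94}\right) + \left(\left(4 - 6\right) \left(-5\right) - 8\right) \left(- \frac{1}{176}\right) = \frac{289}{94} + \left(\left(-2\right) \left(-5\right) - 8\right) \left(- \frac{1}{176}\right) = \frac{289}{94} + \left(10 - 8\right) \left(- \frac{1}{176}\right) = \frac{289}{94} + 2 \left(- \frac{1}{176}\right) = \frac{289}{94} - \frac{1}{88} = \frac{12669}{4136}$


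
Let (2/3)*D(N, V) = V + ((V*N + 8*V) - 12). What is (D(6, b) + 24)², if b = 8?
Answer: 34596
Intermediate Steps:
D(N, V) = -18 + 27*V/2 + 3*N*V/2 (D(N, V) = 3*(V + ((V*N + 8*V) - 12))/2 = 3*(V + ((N*V + 8*V) - 12))/2 = 3*(V + ((8*V + N*V) - 12))/2 = 3*(V + (-12 + 8*V + N*V))/2 = 3*(-12 + 9*V + N*V)/2 = -18 + 27*V/2 + 3*N*V/2)
(D(6, b) + 24)² = ((-18 + (27/2)*8 + (3/2)*6*8) + 24)² = ((-18 + 108 + 72) + 24)² = (162 + 24)² = 186² = 34596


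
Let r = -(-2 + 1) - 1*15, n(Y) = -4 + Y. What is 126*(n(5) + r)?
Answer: -1638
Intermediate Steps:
r = -14 (r = -1*(-1) - 15 = 1 - 15 = -14)
126*(n(5) + r) = 126*((-4 + 5) - 14) = 126*(1 - 14) = 126*(-13) = -1638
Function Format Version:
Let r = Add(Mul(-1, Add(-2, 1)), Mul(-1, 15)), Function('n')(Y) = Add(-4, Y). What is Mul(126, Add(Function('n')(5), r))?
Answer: -1638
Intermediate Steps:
r = -14 (r = Add(Mul(-1, -1), -15) = Add(1, -15) = -14)
Mul(126, Add(Function('n')(5), r)) = Mul(126, Add(Add(-4, 5), -14)) = Mul(126, Add(1, -14)) = Mul(126, -13) = -1638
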